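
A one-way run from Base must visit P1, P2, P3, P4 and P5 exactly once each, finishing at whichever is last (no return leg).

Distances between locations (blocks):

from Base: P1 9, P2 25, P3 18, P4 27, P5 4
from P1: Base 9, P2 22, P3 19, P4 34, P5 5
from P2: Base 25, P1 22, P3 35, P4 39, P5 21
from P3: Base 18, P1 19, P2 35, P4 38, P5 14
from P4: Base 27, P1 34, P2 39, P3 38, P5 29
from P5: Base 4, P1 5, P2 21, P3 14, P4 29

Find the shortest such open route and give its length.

There are 5! = 120 possible orderings.
Base→P1→P2→P3→P4→P5: 9+22+35+38+29 = 133
Base→P1→P2→P3→P5→P4: 9+22+35+14+29 = 109
Base→P1→P2→P4→P3→P5: 9+22+39+38+14 = 122
Base→P1→P2→P4→P5→P3: 9+22+39+29+14 = 113
Base→P1→P2→P5→P3→P4: 9+22+21+14+38 = 104
Base→P1→P2→P5→P4→P3: 9+22+21+29+38 = 119
Base→P1→P3→P2→P4→P5: 9+19+35+39+29 = 131
Base→P1→P3→P2→P5→P4: 9+19+35+21+29 = 113
Base→P1→P3→P4→P2→P5: 9+19+38+39+21 = 126
Base→P1→P3→P4→P5→P2: 9+19+38+29+21 = 116
Base→P1→P3→P5→P2→P4: 9+19+14+21+39 = 102
Base→P1→P3→P5→P4→P2: 9+19+14+29+39 = 110
Base→P1→P4→P2→P3→P5: 9+34+39+35+14 = 131
Base→P1→P4→P2→P5→P3: 9+34+39+21+14 = 117
… (106 more)
Base→P3→P5→P1→P2→P4: 18+14+5+22+39 = 98  ← best
The minimum is 98.
One shortest path: Base → P3 → P5 → P1 → P2 → P4.

Minimum one-way distance = 98 blocks.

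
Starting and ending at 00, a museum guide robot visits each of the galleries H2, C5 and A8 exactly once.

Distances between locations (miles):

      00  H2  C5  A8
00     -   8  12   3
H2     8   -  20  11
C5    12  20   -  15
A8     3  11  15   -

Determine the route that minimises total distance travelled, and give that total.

There are 3 distinct closed tours to check (reversals are equivalent).
00→H2→C5→A8→00: 8+20+15+3 = 46
00→H2→A8→C5→00: 8+11+15+12 = 46
00→C5→H2→A8→00: 12+20+11+3 = 46
The minimum is 46.
One optimal route: 00 → H2 → C5 → A8 → 00 (or its reverse).

Shortest round trip = 46 miles.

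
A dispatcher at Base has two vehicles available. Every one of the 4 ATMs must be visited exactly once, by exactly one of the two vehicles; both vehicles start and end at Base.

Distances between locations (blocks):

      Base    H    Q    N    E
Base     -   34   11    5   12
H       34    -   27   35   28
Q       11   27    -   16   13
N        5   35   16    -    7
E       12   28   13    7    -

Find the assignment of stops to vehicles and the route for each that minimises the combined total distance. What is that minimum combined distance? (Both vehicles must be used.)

Check every non-empty split of the stops between the two vehicles; for each half take its own optimal tour:
  {H} + {Q, N, E}: 68 + 36 = 104
  {Q} + {H, N, E}: 22 + 74 = 96
  {H, Q} + {N, E}: 72 + 24 = 96
  {N} + {H, Q, E}: 10 + 78 = 88
  {H, N} + {Q, E}: 74 + 36 = 110
  {Q, N} + {H, E}: 32 + 74 = 106
  … (7 splits in total)
Best: vehicle 1 Base → N → Base = 10; vehicle 2 Base → Q → H → E → Base = 78; combined 88.

Minimum combined distance: 88 blocks.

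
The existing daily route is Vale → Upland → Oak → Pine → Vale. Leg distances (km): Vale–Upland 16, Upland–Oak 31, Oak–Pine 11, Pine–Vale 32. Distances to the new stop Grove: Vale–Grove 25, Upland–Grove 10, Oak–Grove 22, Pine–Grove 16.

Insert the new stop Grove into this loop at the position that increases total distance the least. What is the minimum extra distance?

Minimum extra distance: 1 km, inserting Grove between Upland and Oak.

Insertion cost between consecutive stops i–j is d(i,Grove) + d(Grove,j) − d(i,j):
  between Vale and Upland: 25 + 10 − 16 = 19
  between Upland and Oak: 10 + 22 − 31 = 1
  between Oak and Pine: 22 + 16 − 11 = 27
  between Pine and Vale: 16 + 25 − 32 = 9
Cheapest insertion is between Upland and Oak, adding 1.
New total = 90 + 1 = 91.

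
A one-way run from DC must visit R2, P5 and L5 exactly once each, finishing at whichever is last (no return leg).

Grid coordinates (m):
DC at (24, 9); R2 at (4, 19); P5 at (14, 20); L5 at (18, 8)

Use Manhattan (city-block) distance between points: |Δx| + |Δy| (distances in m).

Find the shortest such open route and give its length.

There are 3! = 6 possible orderings.
DC→R2→P5→L5: 30+11+16 = 57
DC→R2→L5→P5: 30+25+16 = 71
DC→P5→R2→L5: 21+11+25 = 57
DC→P5→L5→R2: 21+16+25 = 62
DC→L5→R2→P5: 7+25+11 = 43
DC→L5→P5→R2: 7+16+11 = 34
The minimum is 34.
One shortest path: DC → L5 → P5 → R2.

Shortest open route: 34 m.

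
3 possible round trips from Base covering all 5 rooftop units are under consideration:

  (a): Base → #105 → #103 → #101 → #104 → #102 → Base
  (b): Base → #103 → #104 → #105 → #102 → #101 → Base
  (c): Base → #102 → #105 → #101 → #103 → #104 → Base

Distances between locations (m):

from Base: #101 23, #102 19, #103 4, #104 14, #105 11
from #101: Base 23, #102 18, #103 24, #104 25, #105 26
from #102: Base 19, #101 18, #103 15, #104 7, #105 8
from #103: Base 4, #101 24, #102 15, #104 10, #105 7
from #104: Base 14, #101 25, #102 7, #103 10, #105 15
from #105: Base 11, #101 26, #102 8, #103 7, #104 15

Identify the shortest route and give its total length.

(a): 11 + 7 + 24 + 25 + 7 + 19 = 93
(b): 4 + 10 + 15 + 8 + 18 + 23 = 78
(c): 19 + 8 + 26 + 24 + 10 + 14 = 101

78 m — (b) is the shortest.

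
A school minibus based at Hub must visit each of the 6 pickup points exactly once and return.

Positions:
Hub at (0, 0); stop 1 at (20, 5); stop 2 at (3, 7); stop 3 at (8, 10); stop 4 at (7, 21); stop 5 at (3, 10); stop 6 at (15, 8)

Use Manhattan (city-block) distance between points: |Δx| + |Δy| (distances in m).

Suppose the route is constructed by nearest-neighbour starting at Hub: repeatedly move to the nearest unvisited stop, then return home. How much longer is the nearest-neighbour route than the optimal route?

From Hub: stop 2=10, stop 5=13, stop 3=18, stop 6=23, stop 1=25, stop 4=28 → choose stop 2 (10).
From stop 2: stop 5=3, stop 3=8, stop 6=13, stop 4=18, stop 1=19 → choose stop 5 (3).
From stop 5: stop 3=5, stop 6=14, stop 4=15, stop 1=22 → choose stop 3 (5).
From stop 3: stop 6=9, stop 4=12, stop 1=17 → choose stop 6 (9).
From stop 6: stop 1=8, stop 4=21 → choose stop 1 (8).
From stop 1: stop 4=29 → choose stop 4 (29).
NN route Hub → stop 2 → stop 5 → stop 3 → stop 6 → stop 1 → stop 4 → Hub costs 92.
Optimal: Hub → stop 1 → stop 6 → stop 3 → stop 4 → stop 5 → stop 2 → Hub costs 82 (by enumerating all 360 distinct tours).
Excess = 92 − 82 = 10.

10 m longer than the optimal tour.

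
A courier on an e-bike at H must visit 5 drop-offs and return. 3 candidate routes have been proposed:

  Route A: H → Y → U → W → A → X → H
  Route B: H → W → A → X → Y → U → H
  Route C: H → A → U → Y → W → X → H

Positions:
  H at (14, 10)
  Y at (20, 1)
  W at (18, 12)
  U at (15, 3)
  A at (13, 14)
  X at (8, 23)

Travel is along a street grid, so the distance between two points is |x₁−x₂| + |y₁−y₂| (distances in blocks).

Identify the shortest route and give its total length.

Route A: 15 + 7 + 12 + 7 + 14 + 19 = 74
Route B: 6 + 7 + 14 + 34 + 7 + 8 = 76
Route C: 5 + 13 + 7 + 13 + 21 + 19 = 78

74 blocks — Route A is the shortest.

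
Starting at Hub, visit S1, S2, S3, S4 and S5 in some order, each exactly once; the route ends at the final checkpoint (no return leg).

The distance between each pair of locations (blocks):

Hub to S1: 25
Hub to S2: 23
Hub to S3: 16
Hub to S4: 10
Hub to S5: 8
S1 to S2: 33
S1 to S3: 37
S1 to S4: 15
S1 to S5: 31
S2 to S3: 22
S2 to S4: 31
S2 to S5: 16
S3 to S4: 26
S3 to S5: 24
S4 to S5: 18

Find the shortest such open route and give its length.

There are 5! = 120 possible orderings.
Hub→S1→S2→S3→S4→S5: 25+33+22+26+18 = 124
Hub→S1→S2→S3→S5→S4: 25+33+22+24+18 = 122
Hub→S1→S2→S4→S3→S5: 25+33+31+26+24 = 139
Hub→S1→S2→S4→S5→S3: 25+33+31+18+24 = 131
Hub→S1→S2→S5→S3→S4: 25+33+16+24+26 = 124
Hub→S1→S2→S5→S4→S3: 25+33+16+18+26 = 118
Hub→S1→S3→S2→S4→S5: 25+37+22+31+18 = 133
Hub→S1→S3→S2→S5→S4: 25+37+22+16+18 = 118
Hub→S1→S3→S4→S2→S5: 25+37+26+31+16 = 135
Hub→S1→S3→S4→S5→S2: 25+37+26+18+16 = 122
Hub→S1→S3→S5→S2→S4: 25+37+24+16+31 = 133
Hub→S1→S3→S5→S4→S2: 25+37+24+18+31 = 135
Hub→S1→S4→S2→S3→S5: 25+15+31+22+24 = 117
Hub→S1→S4→S2→S5→S3: 25+15+31+16+24 = 111
… (106 more)
Hub→S3→S2→S5→S4→S1: 16+22+16+18+15 = 87  ← best
The minimum is 87.
One shortest path: Hub → S3 → S2 → S5 → S4 → S1.

Shortest open route: 87 blocks.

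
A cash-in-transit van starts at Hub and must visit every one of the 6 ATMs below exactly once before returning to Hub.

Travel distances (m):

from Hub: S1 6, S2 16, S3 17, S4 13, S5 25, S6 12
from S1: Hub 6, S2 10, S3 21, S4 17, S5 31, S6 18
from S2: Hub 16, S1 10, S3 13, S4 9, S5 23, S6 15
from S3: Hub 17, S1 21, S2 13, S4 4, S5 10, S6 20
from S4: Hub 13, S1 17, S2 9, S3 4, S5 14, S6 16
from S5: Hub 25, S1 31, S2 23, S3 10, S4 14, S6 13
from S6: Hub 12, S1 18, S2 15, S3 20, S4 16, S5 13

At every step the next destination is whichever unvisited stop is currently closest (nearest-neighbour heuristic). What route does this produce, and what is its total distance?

From Hub: distances to unvisited — S1=6, S6=12, S4=13, S2=16, S3=17, S5=25. Nearest is S1 (6).
From S1: distances to unvisited — S2=10, S4=17, S6=18, S3=21, S5=31. Nearest is S2 (10).
From S2: distances to unvisited — S4=9, S3=13, S6=15, S5=23. Nearest is S4 (9).
From S4: distances to unvisited — S3=4, S5=14, S6=16. Nearest is S3 (4).
From S3: distances to unvisited — S5=10, S6=20. Nearest is S5 (10).
From S5: distances to unvisited — S6=13. Nearest is S6 (13).
Return S6→Hub: 12.
Total = 6 + 10 + 9 + 4 + 10 + 13 + 12 = 64.

64 m along Hub → S1 → S2 → S4 → S3 → S5 → S6 → Hub.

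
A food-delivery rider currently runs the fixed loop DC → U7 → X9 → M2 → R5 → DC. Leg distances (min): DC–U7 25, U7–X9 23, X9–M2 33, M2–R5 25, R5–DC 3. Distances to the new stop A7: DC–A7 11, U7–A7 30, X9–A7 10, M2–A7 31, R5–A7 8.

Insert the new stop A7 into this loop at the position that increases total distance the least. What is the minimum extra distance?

Minimum extra distance: 8 min, inserting A7 between X9 and M2.

Insertion cost between consecutive stops i–j is d(i,A7) + d(A7,j) − d(i,j):
  between DC and U7: 11 + 30 − 25 = 16
  between U7 and X9: 30 + 10 − 23 = 17
  between X9 and M2: 10 + 31 − 33 = 8
  between M2 and R5: 31 + 8 − 25 = 14
  between R5 and DC: 8 + 11 − 3 = 16
Cheapest insertion is between X9 and M2, adding 8.
New total = 109 + 8 = 117.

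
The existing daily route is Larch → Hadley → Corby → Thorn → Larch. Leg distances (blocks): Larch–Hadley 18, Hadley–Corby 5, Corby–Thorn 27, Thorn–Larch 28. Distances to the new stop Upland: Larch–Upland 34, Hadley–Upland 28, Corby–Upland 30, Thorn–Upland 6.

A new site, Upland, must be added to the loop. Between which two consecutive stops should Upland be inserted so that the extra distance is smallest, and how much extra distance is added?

Insertion cost between consecutive stops i–j is d(i,Upland) + d(Upland,j) − d(i,j):
  between Larch and Hadley: 34 + 28 − 18 = 44
  between Hadley and Corby: 28 + 30 − 5 = 53
  between Corby and Thorn: 30 + 6 − 27 = 9
  between Thorn and Larch: 6 + 34 − 28 = 12
Cheapest insertion is between Corby and Thorn, adding 9.
New total = 78 + 9 = 87.

Minimum extra distance: 9 blocks, inserting Upland between Corby and Thorn.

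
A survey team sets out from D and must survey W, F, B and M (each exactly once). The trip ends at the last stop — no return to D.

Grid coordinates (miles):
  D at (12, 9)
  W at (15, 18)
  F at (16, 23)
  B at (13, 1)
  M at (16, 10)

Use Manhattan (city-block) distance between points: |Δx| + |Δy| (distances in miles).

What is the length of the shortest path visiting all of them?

Shortest open route: 36 miles.

There are 4! = 24 possible orderings.
D - W - F - B - M: 12+6+25+12 = 55
D - W - F - M - B: 12+6+13+12 = 43
D - W - B - F - M: 12+19+25+13 = 69
D - W - B - M - F: 12+19+12+13 = 56
D - W - M - F - B: 12+9+13+25 = 59
D - W - M - B - F: 12+9+12+25 = 58
D - F - W - B - M: 18+6+19+12 = 55
D - F - W - M - B: 18+6+9+12 = 45
D - F - B - W - M: 18+25+19+9 = 71
D - F - B - M - W: 18+25+12+9 = 64
D - F - M - W - B: 18+13+9+19 = 59
D - F - M - B - W: 18+13+12+19 = 62
D - B - W - F - M: 9+19+6+13 = 47
D - B - W - M - F: 9+19+9+13 = 50
… (10 more)
D - B - M - W - F: 9+12+9+6 = 36  ← best
The minimum is 36.
One shortest path: D → B → M → W → F.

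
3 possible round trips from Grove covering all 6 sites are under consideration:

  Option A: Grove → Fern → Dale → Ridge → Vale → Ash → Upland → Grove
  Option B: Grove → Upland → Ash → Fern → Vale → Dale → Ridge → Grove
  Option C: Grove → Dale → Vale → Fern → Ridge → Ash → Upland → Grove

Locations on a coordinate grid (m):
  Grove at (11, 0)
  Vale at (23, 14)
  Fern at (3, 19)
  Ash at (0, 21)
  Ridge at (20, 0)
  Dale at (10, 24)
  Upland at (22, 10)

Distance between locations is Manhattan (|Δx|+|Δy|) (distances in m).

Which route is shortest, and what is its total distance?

Option A: 27 + 12 + 34 + 17 + 30 + 33 + 21 = 174
Option B: 21 + 33 + 5 + 25 + 23 + 34 + 9 = 150
Option C: 25 + 23 + 25 + 36 + 41 + 33 + 21 = 204

150 m — Option B is the shortest.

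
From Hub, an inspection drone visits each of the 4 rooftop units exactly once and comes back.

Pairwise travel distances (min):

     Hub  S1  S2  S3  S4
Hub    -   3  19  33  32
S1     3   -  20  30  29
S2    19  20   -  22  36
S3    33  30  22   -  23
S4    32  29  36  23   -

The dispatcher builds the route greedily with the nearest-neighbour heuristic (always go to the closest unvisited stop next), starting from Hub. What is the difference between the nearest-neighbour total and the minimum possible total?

Hub: S1=3, S2=19, S4=32, S3=33 ⇒ S1
S1: S2=20, S4=29, S3=30 ⇒ S2
S2: S3=22, S4=36 ⇒ S3
S3: S4=23 ⇒ S4
NN route Hub → S1 → S2 → S3 → S4 → Hub costs 100.
Optimal: Hub → S1 → S4 → S3 → S2 → Hub costs 96 (by enumerating all 12 distinct tours).
Excess = 100 − 96 = 4.

The nearest-neighbour route is 4 min longer than optimal.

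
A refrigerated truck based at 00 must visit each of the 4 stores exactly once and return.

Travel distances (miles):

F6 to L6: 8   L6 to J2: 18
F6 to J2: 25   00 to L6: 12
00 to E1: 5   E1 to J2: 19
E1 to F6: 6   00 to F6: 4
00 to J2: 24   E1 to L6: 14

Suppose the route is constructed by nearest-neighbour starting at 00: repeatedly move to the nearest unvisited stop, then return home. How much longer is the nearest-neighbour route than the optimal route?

00: F6=4, E1=5, L6=12, J2=24 ⇒ F6
F6: E1=6, L6=8, J2=25 ⇒ E1
E1: L6=14, J2=19 ⇒ L6
L6: J2=18 ⇒ J2
NN route 00 → F6 → E1 → L6 → J2 → 00 costs 66.
Optimal: 00 → E1 → J2 → L6 → F6 → 00 costs 54 (by enumerating all 12 distinct tours).
Excess = 66 − 54 = 12.

Excess over optimum: 12 miles.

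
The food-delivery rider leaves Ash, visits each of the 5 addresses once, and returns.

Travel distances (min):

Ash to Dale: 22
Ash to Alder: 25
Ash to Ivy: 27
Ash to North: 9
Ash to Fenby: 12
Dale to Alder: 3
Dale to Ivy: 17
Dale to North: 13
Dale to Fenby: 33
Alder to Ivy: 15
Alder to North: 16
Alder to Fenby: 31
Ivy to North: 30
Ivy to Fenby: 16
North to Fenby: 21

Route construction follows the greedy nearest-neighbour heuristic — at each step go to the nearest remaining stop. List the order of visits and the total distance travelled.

Total distance 68 min via the nearest-neighbour route Ash → North → Dale → Alder → Ivy → Fenby → Ash.

From Ash: distances to unvisited — North=9, Fenby=12, Dale=22, Alder=25, Ivy=27. Nearest is North (9).
From North: distances to unvisited — Dale=13, Alder=16, Fenby=21, Ivy=30. Nearest is Dale (13).
From Dale: distances to unvisited — Alder=3, Ivy=17, Fenby=33. Nearest is Alder (3).
From Alder: distances to unvisited — Ivy=15, Fenby=31. Nearest is Ivy (15).
From Ivy: distances to unvisited — Fenby=16. Nearest is Fenby (16).
Return Fenby→Ash: 12.
Total = 9 + 13 + 3 + 15 + 16 + 12 = 68.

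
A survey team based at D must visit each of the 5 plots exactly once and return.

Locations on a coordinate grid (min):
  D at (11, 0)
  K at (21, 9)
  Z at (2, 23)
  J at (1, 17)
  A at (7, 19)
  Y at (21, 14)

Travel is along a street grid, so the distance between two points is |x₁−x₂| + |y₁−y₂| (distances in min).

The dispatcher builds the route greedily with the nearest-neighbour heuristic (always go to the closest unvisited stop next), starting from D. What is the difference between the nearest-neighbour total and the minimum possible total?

From D: K=19, A=23, Y=24, J=27, Z=32 → choose K (19).
From K: Y=5, A=24, J=28, Z=33 → choose Y (5).
From Y: A=19, J=23, Z=28 → choose A (19).
From A: J=8, Z=9 → choose J (8).
From J: Z=7 → choose Z (7).
NN route D → K → Y → A → J → Z → D costs 90.
Optimal: D → K → Y → J → Z → A → D costs 86 (by enumerating all 60 distinct tours).
Excess = 90 − 86 = 4.

4 min longer than the optimal tour.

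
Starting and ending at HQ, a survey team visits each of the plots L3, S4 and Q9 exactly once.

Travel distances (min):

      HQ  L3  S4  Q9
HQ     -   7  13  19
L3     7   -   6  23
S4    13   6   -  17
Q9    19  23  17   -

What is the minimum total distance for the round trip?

49 min — the shortest possible round trip.

With 3 stops there are 3!/2 = 3 distinct round trips (a route and its reverse cost the same).
HQ → L3 → S4 → Q9 → HQ: 7+6+17+19 = 49
HQ → L3 → Q9 → S4 → HQ: 7+23+17+13 = 60
HQ → S4 → L3 → Q9 → HQ: 13+6+23+19 = 61
The minimum is 49.
One optimal route: HQ → L3 → S4 → Q9 → HQ (or its reverse).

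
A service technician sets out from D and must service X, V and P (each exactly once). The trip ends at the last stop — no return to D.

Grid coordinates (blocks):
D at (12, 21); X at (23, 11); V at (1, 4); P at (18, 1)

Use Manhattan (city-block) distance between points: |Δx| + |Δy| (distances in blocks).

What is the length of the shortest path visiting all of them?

Minimum one-way distance = 56 blocks.

There are 3! = 6 possible orderings.
D - X - V - P: 21+29+20 = 70
D - X - P - V: 21+15+20 = 56
D - V - X - P: 28+29+15 = 72
D - V - P - X: 28+20+15 = 63
D - P - X - V: 26+15+29 = 70
D - P - V - X: 26+20+29 = 75
The minimum is 56.
One shortest path: D → X → P → V.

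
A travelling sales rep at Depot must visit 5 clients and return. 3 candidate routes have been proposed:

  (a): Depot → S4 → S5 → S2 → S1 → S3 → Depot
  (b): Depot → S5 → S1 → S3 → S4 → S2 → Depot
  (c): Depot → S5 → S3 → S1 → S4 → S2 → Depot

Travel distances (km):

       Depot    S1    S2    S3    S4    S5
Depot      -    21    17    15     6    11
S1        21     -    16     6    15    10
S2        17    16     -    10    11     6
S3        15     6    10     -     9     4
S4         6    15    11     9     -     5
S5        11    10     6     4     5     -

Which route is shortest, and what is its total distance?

Shortest is (a), total 54 km.

(a): 6 + 5 + 6 + 16 + 6 + 15 = 54
(b): 11 + 10 + 6 + 9 + 11 + 17 = 64
(c): 11 + 4 + 6 + 15 + 11 + 17 = 64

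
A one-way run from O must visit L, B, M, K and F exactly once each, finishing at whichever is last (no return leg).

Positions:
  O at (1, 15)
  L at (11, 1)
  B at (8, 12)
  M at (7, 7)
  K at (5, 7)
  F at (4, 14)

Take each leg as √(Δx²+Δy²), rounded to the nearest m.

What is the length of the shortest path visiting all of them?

22 m — the minimum one-way total.

There are 5! = 120 possible orderings.
O - L - B - M - K - F: 17+11+5+2+7 = 42
O - L - B - M - F - K: 17+11+5+8+7 = 48
O - L - B - K - M - F: 17+11+6+2+8 = 44
O - L - B - K - F - M: 17+11+6+7+8 = 49
O - L - B - F - M - K: 17+11+4+8+2 = 42
O - L - B - F - K - M: 17+11+4+7+2 = 41
O - L - M - B - K - F: 17+7+5+6+7 = 42
O - L - M - B - F - K: 17+7+5+4+7 = 40
O - L - M - K - B - F: 17+7+2+6+4 = 36
O - L - M - K - F - B: 17+7+2+7+4 = 37
O - L - M - F - B - K: 17+7+8+4+6 = 42
O - L - M - F - K - B: 17+7+8+7+6 = 45
O - L - K - B - M - F: 17+8+6+5+8 = 44
O - L - K - B - F - M: 17+8+6+4+8 = 43
… (106 more)
O - F - B - M - K - L: 3+4+5+2+8 = 22  ← best
The minimum is 22.
One shortest path: O → F → B → M → K → L.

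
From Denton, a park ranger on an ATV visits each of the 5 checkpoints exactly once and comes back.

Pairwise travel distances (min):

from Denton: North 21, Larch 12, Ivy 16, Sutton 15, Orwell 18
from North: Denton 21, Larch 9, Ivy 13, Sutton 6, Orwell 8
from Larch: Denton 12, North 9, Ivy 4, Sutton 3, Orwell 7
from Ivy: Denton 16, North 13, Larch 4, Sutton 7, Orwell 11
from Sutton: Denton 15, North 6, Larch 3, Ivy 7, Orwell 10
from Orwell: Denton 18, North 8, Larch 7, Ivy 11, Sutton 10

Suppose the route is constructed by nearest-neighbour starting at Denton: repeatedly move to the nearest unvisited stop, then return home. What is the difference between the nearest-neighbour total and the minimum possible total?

From Denton: Larch=12, Sutton=15, Ivy=16, Orwell=18, North=21 → choose Larch (12).
From Larch: Sutton=3, Ivy=4, Orwell=7, North=9 → choose Sutton (3).
From Sutton: North=6, Ivy=7, Orwell=10 → choose North (6).
From North: Orwell=8, Ivy=13 → choose Orwell (8).
From Orwell: Ivy=11 → choose Ivy (11).
NN route Denton → Larch → Sutton → North → Orwell → Ivy → Denton costs 56.
Optimal: Denton → Larch → Ivy → Sutton → North → Orwell → Denton costs 55 (by enumerating all 60 distinct tours).
Excess = 56 − 55 = 1.

Excess over optimum: 1 min.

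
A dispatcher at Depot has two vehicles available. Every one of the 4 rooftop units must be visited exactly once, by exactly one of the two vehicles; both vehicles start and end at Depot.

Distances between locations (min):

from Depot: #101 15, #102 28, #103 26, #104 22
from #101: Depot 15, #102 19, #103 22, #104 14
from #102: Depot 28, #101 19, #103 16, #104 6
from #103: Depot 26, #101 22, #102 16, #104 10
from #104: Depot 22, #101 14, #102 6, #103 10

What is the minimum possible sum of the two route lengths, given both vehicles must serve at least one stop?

Check every non-empty split of the stops between the two vehicles; for each half take its own optimal tour:
  {#101} + {#102, #103, #104}: 30 + 70 = 100
  {#102} + {#101, #103, #104}: 56 + 65 = 121
  {#101, #102} + {#103, #104}: 62 + 58 = 120
  {#103} + {#101, #102, #104}: 52 + 62 = 114
  {#101, #103} + {#102, #104}: 63 + 56 = 119
  {#102, #103} + {#101, #104}: 70 + 51 = 121
  … (7 splits in total)
Best: vehicle 1 Depot → #101 → Depot = 30; vehicle 2 Depot → #102 → #104 → #103 → Depot = 70; combined 100.

100 min — the smallest possible combined total.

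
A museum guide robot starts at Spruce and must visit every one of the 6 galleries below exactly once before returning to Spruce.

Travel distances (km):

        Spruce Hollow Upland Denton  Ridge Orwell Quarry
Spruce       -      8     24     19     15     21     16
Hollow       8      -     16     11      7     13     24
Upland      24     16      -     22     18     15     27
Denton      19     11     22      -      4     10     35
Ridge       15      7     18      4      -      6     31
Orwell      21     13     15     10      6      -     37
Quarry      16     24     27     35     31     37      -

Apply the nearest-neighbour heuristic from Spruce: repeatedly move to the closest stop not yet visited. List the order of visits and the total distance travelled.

From Spruce: distances to unvisited — Hollow=8, Ridge=15, Quarry=16, Denton=19, Orwell=21, Upland=24. Nearest is Hollow (8).
From Hollow: distances to unvisited — Ridge=7, Denton=11, Orwell=13, Upland=16, Quarry=24. Nearest is Ridge (7).
From Ridge: distances to unvisited — Denton=4, Orwell=6, Upland=18, Quarry=31. Nearest is Denton (4).
From Denton: distances to unvisited — Orwell=10, Upland=22, Quarry=35. Nearest is Orwell (10).
From Orwell: distances to unvisited — Upland=15, Quarry=37. Nearest is Upland (15).
From Upland: distances to unvisited — Quarry=27. Nearest is Quarry (27).
Return Quarry→Spruce: 16.
Total = 8 + 7 + 4 + 10 + 15 + 27 + 16 = 87.

Total distance 87 km via the nearest-neighbour route Spruce → Hollow → Ridge → Denton → Orwell → Upland → Quarry → Spruce.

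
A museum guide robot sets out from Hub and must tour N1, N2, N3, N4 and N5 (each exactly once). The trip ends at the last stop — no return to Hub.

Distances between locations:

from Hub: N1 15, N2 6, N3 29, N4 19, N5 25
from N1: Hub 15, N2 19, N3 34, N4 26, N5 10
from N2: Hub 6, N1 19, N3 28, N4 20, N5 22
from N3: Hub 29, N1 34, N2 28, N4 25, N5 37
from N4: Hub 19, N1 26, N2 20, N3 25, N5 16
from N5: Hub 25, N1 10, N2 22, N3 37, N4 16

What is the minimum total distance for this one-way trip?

Shortest open route: 76.

There are 5! = 120 possible orderings.
Hub - N1 - N2 - N3 - N4 - N5: 15+19+28+25+16 = 103
Hub - N1 - N2 - N3 - N5 - N4: 15+19+28+37+16 = 115
Hub - N1 - N2 - N4 - N3 - N5: 15+19+20+25+37 = 116
Hub - N1 - N2 - N4 - N5 - N3: 15+19+20+16+37 = 107
Hub - N1 - N2 - N5 - N3 - N4: 15+19+22+37+25 = 118
Hub - N1 - N2 - N5 - N4 - N3: 15+19+22+16+25 = 97
Hub - N1 - N3 - N2 - N4 - N5: 15+34+28+20+16 = 113
Hub - N1 - N3 - N2 - N5 - N4: 15+34+28+22+16 = 115
Hub - N1 - N3 - N4 - N2 - N5: 15+34+25+20+22 = 116
Hub - N1 - N3 - N4 - N5 - N2: 15+34+25+16+22 = 112
Hub - N1 - N3 - N5 - N2 - N4: 15+34+37+22+20 = 128
Hub - N1 - N3 - N5 - N4 - N2: 15+34+37+16+20 = 122
Hub - N1 - N4 - N2 - N3 - N5: 15+26+20+28+37 = 126
Hub - N1 - N4 - N2 - N5 - N3: 15+26+20+22+37 = 120
… (106 more)
Hub - N2 - N1 - N5 - N4 - N3: 6+19+10+16+25 = 76  ← best
The minimum is 76.
One shortest path: Hub → N2 → N1 → N5 → N4 → N3.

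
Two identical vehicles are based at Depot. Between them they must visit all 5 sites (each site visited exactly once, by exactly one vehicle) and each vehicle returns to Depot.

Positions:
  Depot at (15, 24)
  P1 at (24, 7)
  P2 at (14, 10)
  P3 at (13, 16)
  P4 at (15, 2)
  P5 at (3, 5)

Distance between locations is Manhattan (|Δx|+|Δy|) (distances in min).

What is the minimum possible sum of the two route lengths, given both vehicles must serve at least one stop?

106 min — the smallest possible combined total.

Try each way of splitting the stops between the two vehicles (each non-empty) and, for each split, find the best tour for each vehicle:
  {P1} + {P2, P3, P4, P5}: 52 + 70 = 122
  {P2} + {P1, P3, P4, P5}: 30 + 86 = 116
  {P1, P2} + {P3, P4, P5}: 54 + 68 = 122
  {P3} + {P1, P2, P4, P5}: 20 + 86 = 106
  {P1, P3} + {P2, P4, P5}: 56 + 68 = 124
  {P2, P3} + {P1, P4, P5}: 32 + 86 = 118
  … (15 splits in total)
Best: vehicle 1 Depot → P3 → Depot = 20; vehicle 2 Depot → P1 → P4 → P5 → P2 → Depot = 86; combined 106.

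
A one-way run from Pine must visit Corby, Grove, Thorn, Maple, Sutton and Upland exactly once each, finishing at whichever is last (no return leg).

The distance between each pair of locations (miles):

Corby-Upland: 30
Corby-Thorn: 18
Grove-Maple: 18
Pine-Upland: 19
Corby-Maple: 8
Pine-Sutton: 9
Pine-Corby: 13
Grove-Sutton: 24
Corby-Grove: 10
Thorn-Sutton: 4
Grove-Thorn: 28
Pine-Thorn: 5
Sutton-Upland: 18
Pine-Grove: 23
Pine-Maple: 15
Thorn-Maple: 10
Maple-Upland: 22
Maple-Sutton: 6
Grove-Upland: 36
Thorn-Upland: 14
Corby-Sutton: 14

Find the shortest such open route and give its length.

Shortest open route: 61 miles.

There are 6! = 720 possible orderings.
Pine - Corby - Grove - Thorn - Maple - Sutton - Upland: 13+10+28+10+6+18 = 85
Pine - Corby - Grove - Thorn - Maple - Upland - Sutton: 13+10+28+10+22+18 = 101
Pine - Corby - Grove - Thorn - Sutton - Maple - Upland: 13+10+28+4+6+22 = 83
Pine - Corby - Grove - Thorn - Sutton - Upland - Maple: 13+10+28+4+18+22 = 95
Pine - Corby - Grove - Thorn - Upland - Maple - Sutton: 13+10+28+14+22+6 = 93
Pine - Corby - Grove - Thorn - Upland - Sutton - Maple: 13+10+28+14+18+6 = 89
Pine - Corby - Grove - Maple - Thorn - Sutton - Upland: 13+10+18+10+4+18 = 73
Pine - Corby - Grove - Maple - Thorn - Upland - Sutton: 13+10+18+10+14+18 = 83
… (712 more)
Pine - Thorn - Upland - Sutton - Maple - Corby - Grove: 5+14+18+6+8+10 = 61  ← best
The minimum is 61.
One shortest path: Pine → Thorn → Upland → Sutton → Maple → Corby → Grove.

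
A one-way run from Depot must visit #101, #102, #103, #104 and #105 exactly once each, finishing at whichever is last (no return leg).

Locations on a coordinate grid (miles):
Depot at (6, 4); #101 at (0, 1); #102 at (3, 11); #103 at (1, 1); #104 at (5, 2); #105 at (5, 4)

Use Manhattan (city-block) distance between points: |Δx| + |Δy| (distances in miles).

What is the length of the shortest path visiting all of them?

There are 5! = 120 possible orderings.
Depot → #101 → #102 → #103 → #104 → #105: 9+13+12+5+2 = 41
Depot → #101 → #102 → #103 → #105 → #104: 9+13+12+7+2 = 43
Depot → #101 → #102 → #104 → #103 → #105: 9+13+11+5+7 = 45
Depot → #101 → #102 → #104 → #105 → #103: 9+13+11+2+7 = 42
Depot → #101 → #102 → #105 → #103 → #104: 9+13+9+7+5 = 43
Depot → #101 → #102 → #105 → #104 → #103: 9+13+9+2+5 = 38
Depot → #101 → #103 → #102 → #104 → #105: 9+1+12+11+2 = 35
Depot → #101 → #103 → #102 → #105 → #104: 9+1+12+9+2 = 33
Depot → #101 → #103 → #104 → #102 → #105: 9+1+5+11+9 = 35
Depot → #101 → #103 → #104 → #105 → #102: 9+1+5+2+9 = 26
Depot → #101 → #103 → #105 → #102 → #104: 9+1+7+9+11 = 37
Depot → #101 → #103 → #105 → #104 → #102: 9+1+7+2+11 = 30
Depot → #101 → #104 → #102 → #103 → #105: 9+6+11+12+7 = 45
Depot → #101 → #104 → #102 → #105 → #103: 9+6+11+9+7 = 42
… (106 more)
Depot → #105 → #104 → #101 → #103 → #102: 1+2+6+1+12 = 22  ← best
The minimum is 22.
One shortest path: Depot → #105 → #104 → #101 → #103 → #102.

Shortest open route: 22 miles.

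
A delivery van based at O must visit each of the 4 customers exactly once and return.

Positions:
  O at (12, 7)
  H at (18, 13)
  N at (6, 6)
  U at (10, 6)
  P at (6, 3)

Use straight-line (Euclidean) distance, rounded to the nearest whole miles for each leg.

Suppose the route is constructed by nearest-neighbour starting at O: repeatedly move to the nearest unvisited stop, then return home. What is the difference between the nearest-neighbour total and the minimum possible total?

From O: U=2, N=6, P=7, H=8 → choose U (2).
From U: N=4, P=5, H=11 → choose N (4).
From N: P=3, H=14 → choose P (3).
From P: H=16 → choose H (16).
NN route O → U → N → P → H → O costs 33.
Optimal: O → H → N → P → U → O costs 32 (by enumerating all 12 distinct tours).
Excess = 33 − 32 = 1.

Excess over optimum: 1 miles.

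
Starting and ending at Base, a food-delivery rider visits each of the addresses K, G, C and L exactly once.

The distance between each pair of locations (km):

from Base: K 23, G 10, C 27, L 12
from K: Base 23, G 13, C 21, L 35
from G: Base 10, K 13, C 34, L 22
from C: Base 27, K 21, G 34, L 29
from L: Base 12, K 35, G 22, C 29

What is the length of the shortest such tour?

85 km — the shortest possible round trip.

Base→K→G→C→L→Base: 23+13+34+29+12 = 111
Base→K→G→L→C→Base: 23+13+22+29+27 = 114
Base→K→C→G→L→Base: 23+21+34+22+12 = 112
Base→K→C→L→G→Base: 23+21+29+22+10 = 105
Base→K→L→G→C→Base: 23+35+22+34+27 = 141
Base→K→L→C→G→Base: 23+35+29+34+10 = 131
Base→G→K→C→L→Base: 10+13+21+29+12 = 85
Base→G→K→L→C→Base: 10+13+35+29+27 = 114
Base→G→C→K→L→Base: 10+34+21+35+12 = 112
Base→G→L→K→C→Base: 10+22+35+21+27 = 115
Base→C→K→G→L→Base: 27+21+13+22+12 = 95
Base→C→G→K→L→Base: 27+34+13+35+12 = 121
The minimum is 85.
One optimal route: Base → G → K → C → L → Base (or its reverse).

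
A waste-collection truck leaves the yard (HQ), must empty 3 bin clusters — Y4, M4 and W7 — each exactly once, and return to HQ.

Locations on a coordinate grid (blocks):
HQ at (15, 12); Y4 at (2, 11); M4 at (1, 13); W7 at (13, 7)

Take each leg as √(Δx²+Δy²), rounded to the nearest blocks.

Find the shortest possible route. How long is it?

HQ→Y4→M4→W7→HQ: 13+2+13+5 = 33
HQ→Y4→W7→M4→HQ: 13+12+13+14 = 52
HQ→M4→Y4→W7→HQ: 14+2+12+5 = 33
The minimum is 33.
One optimal route: HQ → Y4 → M4 → W7 → HQ (or its reverse).

Shortest round trip = 33 blocks.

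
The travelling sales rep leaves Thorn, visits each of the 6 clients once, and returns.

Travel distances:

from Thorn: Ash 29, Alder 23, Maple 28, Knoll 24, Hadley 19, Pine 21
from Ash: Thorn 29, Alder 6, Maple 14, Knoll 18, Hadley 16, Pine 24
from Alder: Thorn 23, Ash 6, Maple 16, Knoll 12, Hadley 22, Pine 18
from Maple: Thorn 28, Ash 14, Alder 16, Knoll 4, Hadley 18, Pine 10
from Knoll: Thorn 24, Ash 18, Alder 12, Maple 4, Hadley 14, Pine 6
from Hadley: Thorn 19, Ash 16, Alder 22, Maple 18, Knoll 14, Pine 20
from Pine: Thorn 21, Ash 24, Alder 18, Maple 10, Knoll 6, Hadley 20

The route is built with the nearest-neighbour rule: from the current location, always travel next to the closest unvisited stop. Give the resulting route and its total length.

Nearest-neighbour total = 100; route Thorn → Hadley → Knoll → Maple → Pine → Alder → Ash → Thorn.

At Thorn the remaining stops are Hadley 19, Pine 21, Alder 23, Knoll 24, Maple 28, Ash 29; go to Hadley.
At Hadley the remaining stops are Knoll 14, Ash 16, Maple 18, Pine 20, Alder 22; go to Knoll.
At Knoll the remaining stops are Maple 4, Pine 6, Alder 12, Ash 18; go to Maple.
At Maple the remaining stops are Pine 10, Ash 14, Alder 16; go to Pine.
At Pine the remaining stops are Alder 18, Ash 24; go to Alder.
At Alder the remaining stops are Ash 6; go to Ash.
Return Ash→Thorn: 29.
Total = 19 + 14 + 4 + 10 + 18 + 6 + 29 = 100.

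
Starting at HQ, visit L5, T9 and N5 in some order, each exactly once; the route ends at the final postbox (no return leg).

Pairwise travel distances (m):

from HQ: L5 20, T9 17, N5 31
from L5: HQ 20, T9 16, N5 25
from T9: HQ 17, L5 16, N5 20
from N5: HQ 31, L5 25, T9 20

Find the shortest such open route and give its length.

There are 3! = 6 possible orderings.
HQ - L5 - T9 - N5: 20+16+20 = 56
HQ - L5 - N5 - T9: 20+25+20 = 65
HQ - T9 - L5 - N5: 17+16+25 = 58
HQ - T9 - N5 - L5: 17+20+25 = 62
HQ - N5 - L5 - T9: 31+25+16 = 72
HQ - N5 - T9 - L5: 31+20+16 = 67
The minimum is 56.
One shortest path: HQ → L5 → T9 → N5.

Minimum one-way distance = 56 m.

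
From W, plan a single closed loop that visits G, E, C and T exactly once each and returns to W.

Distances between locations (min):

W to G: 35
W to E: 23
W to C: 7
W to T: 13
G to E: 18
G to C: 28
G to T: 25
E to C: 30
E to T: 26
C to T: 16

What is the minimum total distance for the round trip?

89 min — the shortest possible round trip.

With 4 stops there are 4!/2 = 12 distinct round trips (a route and its reverse cost the same).
W-G-E-C-T-W: 35+18+30+16+13 = 112
W-G-E-T-C-W: 35+18+26+16+7 = 102
W-G-C-E-T-W: 35+28+30+26+13 = 132
W-G-C-T-E-W: 35+28+16+26+23 = 128
W-G-T-E-C-W: 35+25+26+30+7 = 123
W-G-T-C-E-W: 35+25+16+30+23 = 129
W-E-G-C-T-W: 23+18+28+16+13 = 98
W-E-G-T-C-W: 23+18+25+16+7 = 89
W-E-C-G-T-W: 23+30+28+25+13 = 119
W-E-T-G-C-W: 23+26+25+28+7 = 109
W-C-G-E-T-W: 7+28+18+26+13 = 92
W-C-E-G-T-W: 7+30+18+25+13 = 93
The minimum is 89.
One optimal route: W → E → G → T → C → W (or its reverse).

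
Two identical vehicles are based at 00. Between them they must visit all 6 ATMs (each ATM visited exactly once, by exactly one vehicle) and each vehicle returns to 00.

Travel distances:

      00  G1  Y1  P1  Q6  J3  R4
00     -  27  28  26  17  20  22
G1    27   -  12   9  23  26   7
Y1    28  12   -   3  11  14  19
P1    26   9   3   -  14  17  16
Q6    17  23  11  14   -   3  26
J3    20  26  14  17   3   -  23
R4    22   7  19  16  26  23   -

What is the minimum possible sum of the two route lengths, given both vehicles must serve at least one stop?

There are 2^5 − 1 = 31 ways to divide the 6 stops into two non-empty groups. For each, the best each vehicle can do is its own shortest tour through its group:
  {G1} + {Y1, P1, Q6, J3, R4}: 54 + 75 = 129
  {Y1} + {G1, P1, Q6, J3, R4}: 56 + 75 = 131
  {G1, Y1} + {P1, Q6, J3, R4}: 67 + 75 = 142
  {P1} + {G1, Y1, Q6, J3, R4}: 52 + 75 = 127
  {G1, P1} + {Y1, Q6, J3, R4}: 62 + 75 = 137
  {Y1, P1} + {G1, Q6, J3, R4}: 57 + 75 = 132
  … (31 splits in total)
  {Q6} + {G1, Y1, P1, J3, R4}: 34 + 75 = 109  ← best
Best: vehicle 1 00 → Q6 → 00 = 34; vehicle 2 00 → J3 → Y1 → P1 → G1 → R4 → 00 = 75; combined 109.

Minimum combined distance: 109.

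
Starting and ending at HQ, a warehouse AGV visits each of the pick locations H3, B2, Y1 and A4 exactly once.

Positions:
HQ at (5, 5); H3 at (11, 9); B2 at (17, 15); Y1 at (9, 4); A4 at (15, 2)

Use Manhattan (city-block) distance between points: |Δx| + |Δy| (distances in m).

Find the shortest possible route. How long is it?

There are 12 distinct closed tours to check (reversals are equivalent).
HQ → H3 → B2 → Y1 → A4 → HQ: 10+12+19+8+13 = 62
HQ → H3 → B2 → A4 → Y1 → HQ: 10+12+15+8+5 = 50
HQ → H3 → Y1 → B2 → A4 → HQ: 10+7+19+15+13 = 64
HQ → H3 → Y1 → A4 → B2 → HQ: 10+7+8+15+22 = 62
HQ → H3 → A4 → B2 → Y1 → HQ: 10+11+15+19+5 = 60
HQ → H3 → A4 → Y1 → B2 → HQ: 10+11+8+19+22 = 70
HQ → B2 → H3 → Y1 → A4 → HQ: 22+12+7+8+13 = 62
HQ → B2 → H3 → A4 → Y1 → HQ: 22+12+11+8+5 = 58
HQ → B2 → Y1 → H3 → A4 → HQ: 22+19+7+11+13 = 72
HQ → B2 → A4 → H3 → Y1 → HQ: 22+15+11+7+5 = 60
HQ → Y1 → H3 → B2 → A4 → HQ: 5+7+12+15+13 = 52
HQ → Y1 → B2 → H3 → A4 → HQ: 5+19+12+11+13 = 60
The minimum is 50.
One optimal route: HQ → H3 → B2 → A4 → Y1 → HQ (or its reverse).

50 m — the shortest possible round trip.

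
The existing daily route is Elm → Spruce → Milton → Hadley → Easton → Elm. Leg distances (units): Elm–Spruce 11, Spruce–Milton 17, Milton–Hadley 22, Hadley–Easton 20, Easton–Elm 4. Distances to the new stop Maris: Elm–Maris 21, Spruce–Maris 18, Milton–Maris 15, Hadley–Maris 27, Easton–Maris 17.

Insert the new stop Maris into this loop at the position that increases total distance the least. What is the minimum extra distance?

Adding 16 by placing Maris on the Spruce–Milton leg.

Insertion cost between consecutive stops i–j is d(i,Maris) + d(Maris,j) − d(i,j):
  between Elm and Spruce: 21 + 18 − 11 = 28
  between Spruce and Milton: 18 + 15 − 17 = 16
  between Milton and Hadley: 15 + 27 − 22 = 20
  between Hadley and Easton: 27 + 17 − 20 = 24
  between Easton and Elm: 17 + 21 − 4 = 34
Cheapest insertion is between Spruce and Milton, adding 16.
New total = 74 + 16 = 90.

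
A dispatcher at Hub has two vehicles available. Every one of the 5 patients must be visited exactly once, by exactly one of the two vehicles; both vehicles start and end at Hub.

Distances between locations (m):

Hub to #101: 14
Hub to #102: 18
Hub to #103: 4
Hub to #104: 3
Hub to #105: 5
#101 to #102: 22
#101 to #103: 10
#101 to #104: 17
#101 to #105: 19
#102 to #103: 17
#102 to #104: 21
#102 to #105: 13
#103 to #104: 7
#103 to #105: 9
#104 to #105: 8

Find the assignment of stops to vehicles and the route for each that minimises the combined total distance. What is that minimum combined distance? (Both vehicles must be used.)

Try each way of splitting the stops between the two vehicles (each non-empty) and, for each split, find the best tour for each vehicle:
  {#101} + {#102, #103, #104, #105}: 28 + 45 = 73
  {#102} + {#101, #103, #104, #105}: 36 + 44 = 80
  {#101, #102} + {#103, #104, #105}: 54 + 24 = 78
  {#103} + {#101, #102, #104, #105}: 8 + 60 = 68
  {#101, #103} + {#102, #104, #105}: 28 + 42 = 70
  {#102, #103} + {#101, #104, #105}: 39 + 44 = 83
  … (15 splits in total)
  {#104} + {#101, #102, #103, #105}: 6 + 54 = 60  ← best
Best: vehicle 1 Hub → #104 → Hub = 6; vehicle 2 Hub → #103 → #101 → #102 → #105 → Hub = 54; combined 60.

Minimum combined distance: 60 m.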